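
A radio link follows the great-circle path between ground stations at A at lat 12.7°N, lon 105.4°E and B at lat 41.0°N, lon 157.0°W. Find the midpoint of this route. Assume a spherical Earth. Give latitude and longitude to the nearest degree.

Convert each endpoint to a unit vector on the sphere (x = cos φ cos λ, y = cos φ sin λ, z = sin φ).
The central angle between the endpoints is δ = arccos(p₁·p₂) ≈ 1.524 rad (87.3°).
Interpolate at f = 1/2 with slerp weights a = sin((1−f)δ)/sin δ ≈ 0.691, b = sin(fδ)/sin δ ≈ 0.691.
p = a·p₁ + b·p₂ ≈ (-0.659, 0.446, 0.605); φ = arcsin(p_z) ≈ 37.25°, λ = atan2(p_y, p_x) ≈ 145.91°.

≈ lat 37°N, lon 146°E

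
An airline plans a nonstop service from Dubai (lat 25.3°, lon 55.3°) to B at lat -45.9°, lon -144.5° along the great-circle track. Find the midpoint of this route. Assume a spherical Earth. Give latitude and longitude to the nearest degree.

Convert each endpoint to a unit vector on the sphere (x = cos φ cos λ, y = cos φ sin λ, z = sin φ).
The central angle between the endpoints is δ = arccos(p₁·p₂) ≈ 2.688 rad (154.0°).
Interpolate at f = 1/2 with slerp weights a = sin((1−f)δ)/sin δ ≈ 2.223, b = sin(fδ)/sin δ ≈ 2.223.
p = a·p₁ + b·p₂ ≈ (-0.115, 0.754, -0.647); φ = arcsin(p_z) ≈ -40.28°, λ = atan2(p_y, p_x) ≈ 98.70°.

≈ lat -40°, lon 99°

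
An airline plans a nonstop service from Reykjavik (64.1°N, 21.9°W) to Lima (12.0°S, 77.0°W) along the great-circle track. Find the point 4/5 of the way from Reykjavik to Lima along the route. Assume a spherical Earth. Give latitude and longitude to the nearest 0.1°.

≈ 4.2°N, 70.8°W

The haversine formula gives a central angle δ ≈ 1.513 rad (86.7°) between the endpoints.
Interpolate at f = 4/5 with slerp weights a = sin((1−f)δ)/sin δ ≈ 0.299, b = sin(fδ)/sin δ ≈ 0.937.
p = a·p₁ + b·p₂ ≈ (0.327, -0.942, 0.074); φ = arcsin(p_z) ≈ 4.23°, λ = atan2(p_y, p_x) ≈ -70.84°.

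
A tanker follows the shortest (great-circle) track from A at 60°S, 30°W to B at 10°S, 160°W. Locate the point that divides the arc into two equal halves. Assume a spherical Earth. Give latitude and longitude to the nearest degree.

From cos δ = sin φ₁ sin φ₂ + cos φ₁ cos φ₂ cos Δλ, the central angle is δ ≈ 1.738 rad (99.6°).
Interpolate at f = 1/2 with slerp weights a = sin((1−f)δ)/sin δ ≈ 0.774, b = sin(fδ)/sin δ ≈ 0.774.
p = a·p₁ + b·p₂ ≈ (-0.381, -0.454, -0.805); φ = arcsin(p_z) ≈ -53.62°, λ = atan2(p_y, p_x) ≈ -130.00°.

≈ 54°S, 130°W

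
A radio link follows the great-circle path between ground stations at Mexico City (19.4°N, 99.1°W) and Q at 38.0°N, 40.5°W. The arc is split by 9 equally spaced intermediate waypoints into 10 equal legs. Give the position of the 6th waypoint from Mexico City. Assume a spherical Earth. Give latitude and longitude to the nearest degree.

Write both endpoints as unit vectors p₁, p₂ with components (cos φ cos λ, cos φ sin λ, sin φ).
The central angle between the endpoints is δ = arccos(p₁·p₂) ≈ 0.938 rad (53.7°).
Interpolate at f = 6/10 with slerp weights a = sin((1−f)δ)/sin δ ≈ 0.454, b = sin(fδ)/sin δ ≈ 0.662.
p = a·p₁ + b·p₂ ≈ (0.329, -0.762, 0.558); φ = arcsin(p_z) ≈ 33.94°, λ = atan2(p_y, p_x) ≈ -66.66°.

≈ 34°N, 67°W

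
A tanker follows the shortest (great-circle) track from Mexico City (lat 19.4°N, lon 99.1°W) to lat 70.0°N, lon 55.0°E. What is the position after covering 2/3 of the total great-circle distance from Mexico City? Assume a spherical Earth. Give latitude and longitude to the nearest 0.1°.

Write both endpoints as unit vectors p₁, p₂ with components (cos φ cos λ, cos φ sin λ, sin φ).
The central angle between the endpoints is δ = arccos(p₁·p₂) ≈ 1.549 rad (88.7°).
Interpolate at f = 2/3 with slerp weights a = sin((1−f)δ)/sin δ ≈ 0.494, b = sin(fδ)/sin δ ≈ 0.859.
p = a·p₁ + b·p₂ ≈ (0.095, -0.219, 0.971); φ = arcsin(p_z) ≈ 76.18°, λ = atan2(p_y, p_x) ≈ -66.61°.

≈ lat 76.2°N, lon 66.6°W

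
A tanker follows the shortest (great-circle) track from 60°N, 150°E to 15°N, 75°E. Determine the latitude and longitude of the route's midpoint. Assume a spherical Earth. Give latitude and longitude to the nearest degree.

Convert each endpoint to a unit vector on the sphere (x = cos φ cos λ, y = cos φ sin λ, z = sin φ).
The central angle between the endpoints is δ = arccos(p₁·p₂) ≈ 1.214 rad (69.6°).
Interpolate at f = 1/2 with slerp weights a = sin((1−f)δ)/sin δ ≈ 0.609, b = sin(fδ)/sin δ ≈ 0.609.
p = a·p₁ + b·p₂ ≈ (-0.111, 0.720, 0.685); φ = arcsin(p_z) ≈ 43.22°, λ = atan2(p_y, p_x) ≈ 98.79°.

≈ 43°N, 99°E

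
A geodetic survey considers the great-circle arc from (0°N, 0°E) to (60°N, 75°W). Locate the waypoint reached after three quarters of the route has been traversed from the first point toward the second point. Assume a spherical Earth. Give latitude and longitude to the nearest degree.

≈ (50°N, 42°W)

Write both endpoints as unit vectors p₁, p₂ with components (cos φ cos λ, cos φ sin λ, sin φ).
The central angle between the endpoints is δ = arccos(p₁·p₂) ≈ 1.441 rad (82.6°).
Interpolate at f = 3/4 with slerp weights a = sin((1−f)δ)/sin δ ≈ 0.356, b = sin(fδ)/sin δ ≈ 0.890.
p = a·p₁ + b·p₂ ≈ (0.471, -0.430, 0.771); φ = arcsin(p_z) ≈ 50.41°, λ = atan2(p_y, p_x) ≈ -42.40°.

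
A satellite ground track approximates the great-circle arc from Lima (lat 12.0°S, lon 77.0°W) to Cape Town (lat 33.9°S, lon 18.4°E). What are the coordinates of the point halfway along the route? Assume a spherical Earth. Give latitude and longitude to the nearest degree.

≈ lat 32°S, lon 34°W

Write both endpoints as unit vectors p₁, p₂ with components (cos φ cos λ, cos φ sin λ, sin φ).
The central angle between the endpoints is δ = arccos(p₁·p₂) ≈ 1.531 rad (87.7°).
Interpolate at f = 1/2 with slerp weights a = sin((1−f)δ)/sin δ ≈ 0.694, b = sin(fδ)/sin δ ≈ 0.694.
p = a·p₁ + b·p₂ ≈ (0.699, -0.479, -0.531); φ = arcsin(p_z) ≈ -32.07°, λ = atan2(p_y, p_x) ≈ -34.44°.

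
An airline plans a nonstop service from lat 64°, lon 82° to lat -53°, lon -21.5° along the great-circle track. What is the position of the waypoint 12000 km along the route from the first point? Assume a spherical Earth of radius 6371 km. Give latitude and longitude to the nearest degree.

≈ lat -25°, lon 3°

The haversine formula gives a central angle δ ≈ 2.464 rad (141.2°) between the endpoints. The total great-circle distance is δ·R ≈ 2.464 × 6371 ≈ 15701 km, so the target fraction is f = 12000/15701 ≈ 0.764.
Interpolate at f ≈ 0.764 with slerp weights a = sin((1−f)δ)/sin δ ≈ 0.876, b = sin(fδ)/sin δ ≈ 1.519.
p = a·p₁ + b·p₂ ≈ (0.904, 0.045, -0.426); φ = arcsin(p_z) ≈ -25.18°, λ = atan2(p_y, p_x) ≈ 2.87°.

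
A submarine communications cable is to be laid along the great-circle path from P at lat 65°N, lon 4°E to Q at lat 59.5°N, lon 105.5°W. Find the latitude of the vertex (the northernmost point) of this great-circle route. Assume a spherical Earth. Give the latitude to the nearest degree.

≈ 73°N

The great circle lies in the plane with unit normal n̂ = (p₁ × p₂)/|p₁ × p₂|.
Here n̂_z ≈ -0.287; the vertex latitude is φ_max = arccos|n̂_z| ≈ 73.3°.
Check via Clairaut: cos φ_max = |cos φ₁| · sin C = cos(65.0°)·sin(42.7°) ≈ 0.287, again giving ≈ 73.3°.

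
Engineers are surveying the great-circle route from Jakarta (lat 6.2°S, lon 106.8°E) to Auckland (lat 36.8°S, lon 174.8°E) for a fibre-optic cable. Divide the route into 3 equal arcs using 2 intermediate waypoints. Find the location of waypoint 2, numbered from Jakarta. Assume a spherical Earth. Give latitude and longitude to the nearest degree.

Convert each endpoint to a unit vector on the sphere (x = cos φ cos λ, y = cos φ sin λ, z = sin φ).
The central angle between the endpoints is δ = arccos(p₁·p₂) ≈ 1.199 rad (68.7°).
Interpolate at f = 2/3 with slerp weights a = sin((1−f)δ)/sin δ ≈ 0.418, b = sin(fδ)/sin δ ≈ 0.770.
p = a·p₁ + b·p₂ ≈ (-0.734, 0.453, -0.506); φ = arcsin(p_z) ≈ -30.40°, λ = atan2(p_y, p_x) ≈ 148.29°.

≈ lat 30°S, lon 148°E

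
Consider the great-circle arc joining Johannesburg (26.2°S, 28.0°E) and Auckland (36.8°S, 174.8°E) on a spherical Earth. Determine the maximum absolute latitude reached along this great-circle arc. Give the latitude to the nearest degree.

The great circle lies in the plane with unit normal n̂ = (p₁ × p₂)/|p₁ × p₂|.
Here n̂_z ≈ +0.418; the vertex latitude is φ_max = arccos|n̂_z| ≈ 65.3°.
Check via Clairaut: cos φ_max = |cos φ₁| · sin C = cos(26.2°)·sin(152.2°) ≈ 0.418, again giving ≈ 65.3°.

≈ 65°S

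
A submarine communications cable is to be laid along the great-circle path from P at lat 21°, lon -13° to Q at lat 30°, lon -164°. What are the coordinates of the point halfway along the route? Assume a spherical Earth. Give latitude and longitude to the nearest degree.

≈ lat 62°, lon -80°

Write both endpoints as unit vectors p₁, p₂ with components (cos φ cos λ, cos φ sin λ, sin φ).
The central angle between the endpoints is δ = arccos(p₁·p₂) ≈ 2.127 rad (121.9°).
Interpolate at f = 1/2 with slerp weights a = sin((1−f)δ)/sin δ ≈ 1.029, b = sin(fδ)/sin δ ≈ 1.029.
p = a·p₁ + b·p₂ ≈ (0.079, -0.462, 0.883); φ = arcsin(p_z) ≈ 62.06°, λ = atan2(p_y, p_x) ≈ -80.24°.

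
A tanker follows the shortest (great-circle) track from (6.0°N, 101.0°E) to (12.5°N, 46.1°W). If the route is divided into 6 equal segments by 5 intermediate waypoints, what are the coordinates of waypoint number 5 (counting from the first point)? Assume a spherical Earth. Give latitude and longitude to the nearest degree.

From cos δ = sin φ₁ sin φ₂ + cos φ₁ cos φ₂ cos Δλ, the central angle is δ ≈ 2.486 rad (142.4°).
Interpolate at f = 5/6 with slerp weights a = sin((1−f)δ)/sin δ ≈ 0.660, b = sin(fδ)/sin δ ≈ 1.439.
p = a·p₁ + b·p₂ ≈ (0.849, -0.368, 0.380); φ = arcsin(p_z) ≈ 22.36°, λ = atan2(p_y, p_x) ≈ -23.42°.

≈ (22°N, 23°W)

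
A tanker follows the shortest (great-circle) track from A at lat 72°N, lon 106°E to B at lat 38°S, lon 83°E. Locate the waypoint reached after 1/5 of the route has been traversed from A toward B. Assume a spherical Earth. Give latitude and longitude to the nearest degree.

The haversine formula gives a central angle δ ≈ 1.941 rad (111.2°) between the endpoints.
Interpolate at f = 1/5 with slerp weights a = sin((1−f)δ)/sin δ ≈ 1.072, b = sin(fδ)/sin δ ≈ 0.406.
p = a·p₁ + b·p₂ ≈ (-0.052, 0.636, 0.770); φ = arcsin(p_z) ≈ 50.35°, λ = atan2(p_y, p_x) ≈ 94.71°.

≈ lat 50°N, lon 95°E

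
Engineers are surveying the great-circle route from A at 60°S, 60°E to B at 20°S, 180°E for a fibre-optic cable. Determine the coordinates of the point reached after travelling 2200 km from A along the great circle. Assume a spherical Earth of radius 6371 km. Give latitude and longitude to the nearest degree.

From cos δ = sin φ₁ sin φ₂ + cos φ₁ cos φ₂ cos Δλ, the central angle is δ ≈ 1.509 rad (86.5°). The total great-circle distance is δ·R ≈ 1.509 × 6371 ≈ 9617 km, so the target fraction is f = 2200/9617 ≈ 0.229.
Interpolate at f ≈ 0.229 with slerp weights a = sin((1−f)δ)/sin δ ≈ 0.920, b = sin(fδ)/sin δ ≈ 0.339.
p = a·p₁ + b·p₂ ≈ (-0.089, 0.398, -0.913); φ = arcsin(p_z) ≈ -65.91°, λ = atan2(p_y, p_x) ≈ 102.54°.

≈ 66°S, 103°E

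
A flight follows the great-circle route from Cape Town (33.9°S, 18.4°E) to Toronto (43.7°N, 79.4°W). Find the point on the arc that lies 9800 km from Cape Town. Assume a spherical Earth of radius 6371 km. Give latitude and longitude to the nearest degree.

≈ 28°N, 48°W

Write both endpoints as unit vectors p₁, p₂ with components (cos φ cos λ, cos φ sin λ, sin φ).
The central angle between the endpoints is δ = arccos(p₁·p₂) ≈ 2.056 rad (117.8°). The total great-circle distance is δ·R ≈ 2.056 × 6371 ≈ 13102 km, so the target fraction is f = 9800/13102 ≈ 0.748.
Interpolate at f ≈ 0.748 with slerp weights a = sin((1−f)δ)/sin δ ≈ 0.560, b = sin(fδ)/sin δ ≈ 1.130.
p = a·p₁ + b·p₂ ≈ (0.591, -0.656, 0.468); φ = arcsin(p_z) ≈ 27.93°, λ = atan2(p_y, p_x) ≈ -47.98°.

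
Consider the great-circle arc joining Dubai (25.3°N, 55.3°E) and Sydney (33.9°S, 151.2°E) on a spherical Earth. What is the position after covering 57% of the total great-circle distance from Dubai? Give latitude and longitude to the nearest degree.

≈ 11°S, 107°E

From cos δ = sin φ₁ sin φ₂ + cos φ₁ cos φ₂ cos Δλ, the central angle is δ ≈ 1.892 rad (108.4°).
Interpolate at f = 0.57 with slerp weights a = sin((1−f)δ)/sin δ ≈ 0.766, b = sin(fδ)/sin δ ≈ 0.929.
p = a·p₁ + b·p₂ ≈ (-0.281, 0.940, -0.191); φ = arcsin(p_z) ≈ -10.99°, λ = atan2(p_y, p_x) ≈ 106.65°.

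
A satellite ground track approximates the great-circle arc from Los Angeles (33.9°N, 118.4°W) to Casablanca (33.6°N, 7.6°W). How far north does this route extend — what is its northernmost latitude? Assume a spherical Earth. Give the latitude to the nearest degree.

≈ 50°N

The great circle lies in the plane with unit normal n̂ = (p₁ × p₂)/|p₁ × p₂|.
Here n̂_z ≈ +0.648; the vertex latitude is φ_max = arccos|n̂_z| ≈ 49.6°.
Check via Clairaut: cos φ_max = |cos φ₁| · sin C = cos(33.9°)·sin(51.3°) ≈ 0.648, again giving ≈ 49.6°.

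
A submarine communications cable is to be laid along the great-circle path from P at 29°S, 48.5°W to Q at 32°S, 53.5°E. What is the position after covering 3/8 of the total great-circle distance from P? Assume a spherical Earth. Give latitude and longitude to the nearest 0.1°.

≈ 41.7°S, 12.7°W

From cos δ = sin φ₁ sin φ₂ + cos φ₁ cos φ₂ cos Δλ, the central angle is δ ≈ 1.468 rad (84.1°).
Interpolate at f = 3/8 with slerp weights a = sin((1−f)δ)/sin δ ≈ 0.798, b = sin(fδ)/sin δ ≈ 0.526.
p = a·p₁ + b·p₂ ≈ (0.728, -0.164, -0.666); φ = arcsin(p_z) ≈ -41.73°, λ = atan2(p_y, p_x) ≈ -12.73°.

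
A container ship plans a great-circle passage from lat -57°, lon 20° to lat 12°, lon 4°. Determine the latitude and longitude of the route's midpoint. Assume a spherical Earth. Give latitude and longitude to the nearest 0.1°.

≈ lat -22.7°, lon 9.7°

Write both endpoints as unit vectors p₁, p₂ with components (cos φ cos λ, cos φ sin λ, sin φ).
The central angle between the endpoints is δ = arccos(p₁·p₂) ≈ 1.226 rad (70.3°).
Interpolate at f = 1/2 with slerp weights a = sin((1−f)δ)/sin δ ≈ 0.611, b = sin(fδ)/sin δ ≈ 0.611.
p = a·p₁ + b·p₂ ≈ (0.909, 0.156, -0.386); φ = arcsin(p_z) ≈ -22.68°, λ = atan2(p_y, p_x) ≈ 9.71°.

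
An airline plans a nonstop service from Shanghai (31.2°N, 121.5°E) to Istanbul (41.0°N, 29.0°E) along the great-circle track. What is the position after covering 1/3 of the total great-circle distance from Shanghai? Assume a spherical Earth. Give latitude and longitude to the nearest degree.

Write both endpoints as unit vectors p₁, p₂ with components (cos φ cos λ, cos φ sin λ, sin φ).
The central angle between the endpoints is δ = arccos(p₁·p₂) ≈ 1.254 rad (71.8°).
Interpolate at f = 1/3 with slerp weights a = sin((1−f)δ)/sin δ ≈ 0.781, b = sin(fδ)/sin δ ≈ 0.427.
p = a·p₁ + b·p₂ ≈ (-0.067, 0.726, 0.685); φ = arcsin(p_z) ≈ 43.21°, λ = atan2(p_y, p_x) ≈ 95.27°.

≈ (43°N, 95°E)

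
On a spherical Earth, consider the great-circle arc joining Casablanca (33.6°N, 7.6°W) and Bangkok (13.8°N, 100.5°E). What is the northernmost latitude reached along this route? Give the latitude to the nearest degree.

≈ 39°N

The great circle lies in the plane with unit normal n̂ = (p₁ × p₂)/|p₁ × p₂|.
Here n̂_z ≈ +0.774; the vertex latitude is φ_max = arccos|n̂_z| ≈ 39.3°.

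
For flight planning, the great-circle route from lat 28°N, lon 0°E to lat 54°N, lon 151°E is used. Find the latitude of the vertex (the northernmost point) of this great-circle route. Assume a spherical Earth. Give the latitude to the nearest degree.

≈ 75°N

The great circle lies in the plane with unit normal n̂ = (p₁ × p₂)/|p₁ × p₂|.
Here n̂_z ≈ +0.252; the vertex latitude is φ_max = arccos|n̂_z| ≈ 75.4°.
Check via Clairaut: cos φ_max = |cos φ₁| · sin C = cos(28.0°)·sin(16.6°) ≈ 0.252, again giving ≈ 75.4°.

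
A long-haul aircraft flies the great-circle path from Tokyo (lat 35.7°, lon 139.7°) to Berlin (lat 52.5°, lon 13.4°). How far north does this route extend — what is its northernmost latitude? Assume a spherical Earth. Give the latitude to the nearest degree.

The great circle lies in the plane with unit normal n̂ = (p₁ × p₂)/|p₁ × p₂|.
Here n̂_z ≈ -0.404; the vertex latitude is φ_max = arccos|n̂_z| ≈ 66.2°.

≈ 66°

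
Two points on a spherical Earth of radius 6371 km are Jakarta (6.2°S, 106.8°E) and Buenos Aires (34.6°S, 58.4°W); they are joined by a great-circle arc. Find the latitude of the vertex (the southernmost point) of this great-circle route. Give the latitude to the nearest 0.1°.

≈ 72.2°S

The great circle lies in the plane with unit normal n̂ = (p₁ × p₂)/|p₁ × p₂|.
Here n̂_z ≈ -0.306; the vertex latitude is φ_max = arccos|n̂_z| ≈ 72.2°.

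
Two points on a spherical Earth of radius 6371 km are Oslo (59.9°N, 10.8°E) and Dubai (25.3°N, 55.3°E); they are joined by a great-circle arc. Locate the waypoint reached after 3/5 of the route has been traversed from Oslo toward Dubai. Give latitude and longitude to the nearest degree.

≈ 41°N, 44°E

The haversine formula gives a central angle δ ≈ 0.805 rad (46.1°) between the endpoints.
Interpolate at f = 3/5 with slerp weights a = sin((1−f)δ)/sin δ ≈ 0.439, b = sin(fδ)/sin δ ≈ 0.644.
p = a·p₁ + b·p₂ ≈ (0.548, 0.520, 0.655); φ = arcsin(p_z) ≈ 40.93°, λ = atan2(p_y, p_x) ≈ 43.51°.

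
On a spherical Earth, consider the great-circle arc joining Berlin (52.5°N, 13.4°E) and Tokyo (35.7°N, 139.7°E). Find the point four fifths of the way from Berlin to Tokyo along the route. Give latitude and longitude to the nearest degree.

≈ 49°N, 128°E

From cos δ = sin φ₁ sin φ₂ + cos φ₁ cos φ₂ cos Δλ, the central angle is δ ≈ 1.400 rad (80.2°).
Interpolate at f = 4/5 with slerp weights a = sin((1−f)δ)/sin δ ≈ 0.280, b = sin(fδ)/sin δ ≈ 0.913.
p = a·p₁ + b·p₂ ≈ (-0.400, 0.519, 0.755); φ = arcsin(p_z) ≈ 49.06°, λ = atan2(p_y, p_x) ≈ 127.58°.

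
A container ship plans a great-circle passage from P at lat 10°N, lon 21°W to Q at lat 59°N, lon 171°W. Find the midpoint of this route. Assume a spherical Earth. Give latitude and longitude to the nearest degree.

≈ lat 60°N, lon 47°W

Convert each endpoint to a unit vector on the sphere (x = cos φ cos λ, y = cos φ sin λ, z = sin φ).
The central angle between the endpoints is δ = arccos(p₁·p₂) ≈ 1.865 rad (106.9°).
Interpolate at f = 1/2 with slerp weights a = sin((1−f)δ)/sin δ ≈ 0.839, b = sin(fδ)/sin δ ≈ 0.839.
p = a·p₁ + b·p₂ ≈ (0.345, -0.364, 0.865); φ = arcsin(p_z) ≈ 59.92°, λ = atan2(p_y, p_x) ≈ -46.55°.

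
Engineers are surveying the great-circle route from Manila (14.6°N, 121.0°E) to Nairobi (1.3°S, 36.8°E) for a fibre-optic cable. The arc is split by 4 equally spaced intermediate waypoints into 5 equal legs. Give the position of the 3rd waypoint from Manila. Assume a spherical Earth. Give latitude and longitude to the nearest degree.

Write both endpoints as unit vectors p₁, p₂ with components (cos φ cos λ, cos φ sin λ, sin φ).
The central angle between the endpoints is δ = arccos(p₁·p₂) ≈ 1.479 rad (84.7°).
Interpolate at f = 3/5 with slerp weights a = sin((1−f)δ)/sin δ ≈ 0.560, b = sin(fδ)/sin δ ≈ 0.779.
p = a·p₁ + b·p₂ ≈ (0.344, 0.931, 0.123); φ = arcsin(p_z) ≈ 7.09°, λ = atan2(p_y, p_x) ≈ 69.70°.

≈ (7°N, 70°E)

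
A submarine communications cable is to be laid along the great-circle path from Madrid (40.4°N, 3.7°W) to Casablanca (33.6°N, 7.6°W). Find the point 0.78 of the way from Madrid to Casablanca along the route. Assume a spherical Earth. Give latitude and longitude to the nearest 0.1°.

≈ 35.1°N, 6.8°W

Write both endpoints as unit vectors p₁, p₂ with components (cos φ cos λ, cos φ sin λ, sin φ).
The central angle between the endpoints is δ = arccos(p₁·p₂) ≈ 0.131 rad (7.5°).
Interpolate at f = 0.78 with slerp weights a = sin((1−f)δ)/sin δ ≈ 0.221, b = sin(fδ)/sin δ ≈ 0.781.
p = a·p₁ + b·p₂ ≈ (0.812, -0.097, 0.575); φ = arcsin(p_z) ≈ 35.11°, λ = atan2(p_y, p_x) ≈ -6.80°.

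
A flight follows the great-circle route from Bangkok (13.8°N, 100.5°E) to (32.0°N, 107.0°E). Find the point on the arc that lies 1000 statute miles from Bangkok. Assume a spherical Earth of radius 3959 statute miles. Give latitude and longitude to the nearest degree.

≈ (28°N, 105°E)

Write both endpoints as unit vectors p₁, p₂ with components (cos φ cos λ, cos φ sin λ, sin φ).
The central angle between the endpoints is δ = arccos(p₁·p₂) ≈ 0.334 rad (19.1°). The total great-circle distance is δ·R ≈ 0.334 × 3959 ≈ 1323 mi, so the target fraction is f = 1000/1323 ≈ 0.756.
Interpolate at f ≈ 0.756 with slerp weights a = sin((1−f)δ)/sin δ ≈ 0.248, b = sin(fδ)/sin δ ≈ 0.762.
p = a·p₁ + b·p₂ ≈ (-0.233, 0.855, 0.463); φ = arcsin(p_z) ≈ 27.58°, λ = atan2(p_y, p_x) ≈ 105.23°.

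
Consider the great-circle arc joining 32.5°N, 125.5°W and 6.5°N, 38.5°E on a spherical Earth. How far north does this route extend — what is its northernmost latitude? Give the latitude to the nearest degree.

≈ 70°N

The great circle lies in the plane with unit normal n̂ = (p₁ × p₂)/|p₁ × p₂|.
Here n̂_z ≈ +0.346; the vertex latitude is φ_max = arccos|n̂_z| ≈ 69.8°.
Check via Clairaut: cos φ_max = |cos φ₁| · sin C = cos(32.5°)·sin(24.2°) ≈ 0.346, again giving ≈ 69.8°.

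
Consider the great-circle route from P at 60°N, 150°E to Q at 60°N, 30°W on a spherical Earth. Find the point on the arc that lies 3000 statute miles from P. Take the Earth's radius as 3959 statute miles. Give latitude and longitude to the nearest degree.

≈ 77°N, 30°W

From cos δ = sin φ₁ sin φ₂ + cos φ₁ cos φ₂ cos Δλ, the central angle is δ ≈ 1.047 rad (60.0°). The total great-circle distance is δ·R ≈ 1.047 × 3959 ≈ 4146 mi, so the target fraction is f = 3000/4146 ≈ 0.724.
Interpolate at f ≈ 0.724 with slerp weights a = sin((1−f)δ)/sin δ ≈ 0.330, b = sin(fδ)/sin δ ≈ 0.794.
p = a·p₁ + b·p₂ ≈ (0.201, -0.116, 0.973); φ = arcsin(p_z) ≈ 76.58°, λ = atan2(p_y, p_x) ≈ -30.00°.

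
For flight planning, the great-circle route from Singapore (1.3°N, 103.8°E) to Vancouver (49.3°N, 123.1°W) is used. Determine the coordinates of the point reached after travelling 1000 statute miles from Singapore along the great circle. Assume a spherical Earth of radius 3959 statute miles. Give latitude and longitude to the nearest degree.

≈ (14°N, 112°E)

Convert each endpoint to a unit vector on the sphere (x = cos φ cos λ, y = cos φ sin λ, z = sin φ).
The central angle between the endpoints is δ = arccos(p₁·p₂) ≈ 2.013 rad (115.4°). The total great-circle distance is δ·R ≈ 2.013 × 3959 ≈ 7971 mi, so the target fraction is f = 1000/7971 ≈ 0.125.
Interpolate at f ≈ 0.125 with slerp weights a = sin((1−f)δ)/sin δ ≈ 1.087, b = sin(fδ)/sin δ ≈ 0.277.
p = a·p₁ + b·p₂ ≈ (-0.358, 0.904, 0.234); φ = arcsin(p_z) ≈ 13.55°, λ = atan2(p_y, p_x) ≈ 111.58°.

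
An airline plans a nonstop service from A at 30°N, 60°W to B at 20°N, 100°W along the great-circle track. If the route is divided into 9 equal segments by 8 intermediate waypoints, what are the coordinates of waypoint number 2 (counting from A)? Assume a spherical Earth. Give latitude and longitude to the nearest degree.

≈ 29°N, 69°W

Write both endpoints as unit vectors p₁, p₂ with components (cos φ cos λ, cos φ sin λ, sin φ).
The central angle between the endpoints is δ = arccos(p₁·p₂) ≈ 0.653 rad (37.4°).
Interpolate at f = 2/9 with slerp weights a = sin((1−f)δ)/sin δ ≈ 0.800, b = sin(fδ)/sin δ ≈ 0.238.
p = a·p₁ + b·p₂ ≈ (0.308, -0.821, 0.482); φ = arcsin(p_z) ≈ 28.79°, λ = atan2(p_y, p_x) ≈ -69.44°.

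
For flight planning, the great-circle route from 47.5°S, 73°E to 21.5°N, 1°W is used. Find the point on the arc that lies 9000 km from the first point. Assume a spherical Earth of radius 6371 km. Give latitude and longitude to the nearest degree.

Convert each endpoint to a unit vector on the sphere (x = cos φ cos λ, y = cos φ sin λ, z = sin φ).
The central angle between the endpoints is δ = arccos(p₁·p₂) ≈ 1.668 rad (95.6°). The total great-circle distance is δ·R ≈ 1.668 × 6371 ≈ 10626 km, so the target fraction is f = 9000/10626 ≈ 0.847.
Interpolate at f ≈ 0.847 with slerp weights a = sin((1−f)δ)/sin δ ≈ 0.254, b = sin(fδ)/sin δ ≈ 0.992.
p = a·p₁ + b·p₂ ≈ (0.973, 0.148, 0.177); φ = arcsin(p_z) ≈ 10.17°, λ = atan2(p_y, p_x) ≈ 8.64°.

≈ 10°N, 9°E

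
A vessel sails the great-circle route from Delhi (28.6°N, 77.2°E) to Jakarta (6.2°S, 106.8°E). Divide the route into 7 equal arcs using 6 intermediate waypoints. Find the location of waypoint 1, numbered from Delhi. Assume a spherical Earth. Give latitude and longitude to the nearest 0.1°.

From cos δ = sin φ₁ sin φ₂ + cos φ₁ cos φ₂ cos Δλ, the central angle is δ ≈ 0.785 rad (45.0°).
Interpolate at f = 1/7 with slerp weights a = sin((1−f)δ)/sin δ ≈ 0.882, b = sin(fδ)/sin δ ≈ 0.158.
p = a·p₁ + b·p₂ ≈ (0.126, 0.906, 0.405); φ = arcsin(p_z) ≈ 23.89°, λ = atan2(p_y, p_x) ≈ 82.08°.

≈ 23.9°N, 82.1°E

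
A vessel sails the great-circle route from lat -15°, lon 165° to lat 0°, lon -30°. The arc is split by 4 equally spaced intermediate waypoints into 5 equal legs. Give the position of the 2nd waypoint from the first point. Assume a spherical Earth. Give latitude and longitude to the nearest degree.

From cos δ = sin φ₁ sin φ₂ + cos φ₁ cos φ₂ cos Δλ, the central angle is δ ≈ 2.773 rad (158.9°).
Interpolate at f = 2/5 with slerp weights a = sin((1−f)δ)/sin δ ≈ 2.767, b = sin(fδ)/sin δ ≈ 2.488.
p = a·p₁ + b·p₂ ≈ (-0.427, -0.552, -0.716); φ = arcsin(p_z) ≈ -45.74°, λ = atan2(p_y, p_x) ≈ -127.67°.

≈ lat -46°, lon -128°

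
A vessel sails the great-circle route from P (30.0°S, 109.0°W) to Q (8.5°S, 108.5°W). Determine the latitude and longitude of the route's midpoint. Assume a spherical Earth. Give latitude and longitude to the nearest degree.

Write both endpoints as unit vectors p₁, p₂ with components (cos φ cos λ, cos φ sin λ, sin φ).
The central angle between the endpoints is δ = arccos(p₁·p₂) ≈ 0.375 rad (21.5°).
Interpolate at f = 1/2 with slerp weights a = sin((1−f)δ)/sin δ ≈ 0.509, b = sin(fδ)/sin δ ≈ 0.509.
p = a·p₁ + b·p₂ ≈ (-0.303, -0.894, -0.330); φ = arcsin(p_z) ≈ -19.25°, λ = atan2(p_y, p_x) ≈ -108.73°.

≈ (19°S, 109°W)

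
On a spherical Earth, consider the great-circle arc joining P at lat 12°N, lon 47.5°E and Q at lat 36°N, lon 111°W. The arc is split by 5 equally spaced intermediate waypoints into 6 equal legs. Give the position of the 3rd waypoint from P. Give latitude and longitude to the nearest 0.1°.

≈ lat 64.9°N, lon 5.3°W

Write both endpoints as unit vectors p₁, p₂ with components (cos φ cos λ, cos φ sin λ, sin φ).
The central angle between the endpoints is δ = arccos(p₁·p₂) ≈ 2.232 rad (127.9°).
Interpolate at f = 3/6 with slerp weights a = sin((1−f)δ)/sin δ ≈ 1.138, b = sin(fδ)/sin δ ≈ 1.138.
p = a·p₁ + b·p₂ ≈ (0.422, -0.039, 0.906); φ = arcsin(p_z) ≈ 64.92°, λ = atan2(p_y, p_x) ≈ -5.26°.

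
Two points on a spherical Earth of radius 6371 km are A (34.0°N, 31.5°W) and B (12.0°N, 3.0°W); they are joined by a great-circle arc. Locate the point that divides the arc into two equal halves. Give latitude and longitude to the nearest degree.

Write both endpoints as unit vectors p₁, p₂ with components (cos φ cos λ, cos φ sin λ, sin φ).
The central angle between the endpoints is δ = arccos(p₁·p₂) ≈ 0.594 rad (34.0°).
Interpolate at f = 1/2 with slerp weights a = sin((1−f)δ)/sin δ ≈ 0.523, b = sin(fδ)/sin δ ≈ 0.523.
p = a·p₁ + b·p₂ ≈ (0.880, -0.253, 0.401); φ = arcsin(p_z) ≈ 23.65°, λ = atan2(p_y, p_x) ≈ -16.05°.

≈ (24°N, 16°W)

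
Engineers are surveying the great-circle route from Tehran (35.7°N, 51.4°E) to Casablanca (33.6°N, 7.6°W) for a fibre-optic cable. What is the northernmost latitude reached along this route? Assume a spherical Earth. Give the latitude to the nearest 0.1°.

≈ 38.5°N

The great circle lies in the plane with unit normal n̂ = (p₁ × p₂)/|p₁ × p₂|.
Here n̂_z ≈ -0.782; the vertex latitude is φ_max = arccos|n̂_z| ≈ 38.5°.
Check via Clairaut: cos φ_max = |cos φ₁| · sin C = cos(35.7°)·sin(74.4°) ≈ 0.782, again giving ≈ 38.5°.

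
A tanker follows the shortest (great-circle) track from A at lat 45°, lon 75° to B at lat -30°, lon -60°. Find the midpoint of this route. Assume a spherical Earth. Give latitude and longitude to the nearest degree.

≈ lat 18°, lon -6°

Write both endpoints as unit vectors p₁, p₂ with components (cos φ cos λ, cos φ sin λ, sin φ).
The central angle between the endpoints is δ = arccos(p₁·p₂) ≈ 2.476 rad (141.9°).
Interpolate at f = 1/2 with slerp weights a = sin((1−f)δ)/sin δ ≈ 1.531, b = sin(fδ)/sin δ ≈ 1.531.
p = a·p₁ + b·p₂ ≈ (0.943, -0.103, 0.317); φ = arcsin(p_z) ≈ 18.48°, λ = atan2(p_y, p_x) ≈ -6.21°.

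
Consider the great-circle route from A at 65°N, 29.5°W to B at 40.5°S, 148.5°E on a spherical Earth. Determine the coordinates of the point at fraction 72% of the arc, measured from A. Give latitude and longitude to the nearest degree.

≈ 3°N, 147°E

Convert each endpoint to a unit vector on the sphere (x = cos φ cos λ, y = cos φ sin λ, z = sin φ).
The central angle between the endpoints is δ = arccos(p₁·p₂) ≈ 2.714 rad (155.5°).
Interpolate at f = 0.72 with slerp weights a = sin((1−f)δ)/sin δ ≈ 1.659, b = sin(fδ)/sin δ ≈ 2.234.
p = a·p₁ + b·p₂ ≈ (-0.838, 0.542, 0.053); φ = arcsin(p_z) ≈ 3.01°, λ = atan2(p_y, p_x) ≈ 147.10°.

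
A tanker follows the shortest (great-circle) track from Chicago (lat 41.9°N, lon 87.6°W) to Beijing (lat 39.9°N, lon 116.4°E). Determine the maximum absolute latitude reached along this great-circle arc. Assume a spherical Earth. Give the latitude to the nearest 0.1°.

The great circle lies in the plane with unit normal n̂ = (p₁ × p₂)/|p₁ × p₂|.
Here n̂_z ≈ -0.233; the vertex latitude is φ_max = arccos|n̂_z| ≈ 76.5°.

≈ 76.5°N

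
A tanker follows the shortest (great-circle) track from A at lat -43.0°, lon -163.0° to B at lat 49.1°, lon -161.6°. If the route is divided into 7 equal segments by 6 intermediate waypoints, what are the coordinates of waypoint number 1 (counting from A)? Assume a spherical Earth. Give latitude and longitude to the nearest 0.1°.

Write both endpoints as unit vectors p₁, p₂ with components (cos φ cos λ, cos φ sin λ, sin φ).
The central angle between the endpoints is δ = arccos(p₁·p₂) ≈ 1.608 rad (92.1°).
Interpolate at f = 1/7 with slerp weights a = sin((1−f)δ)/sin δ ≈ 0.982, b = sin(fδ)/sin δ ≈ 0.228.
p = a·p₁ + b·p₂ ≈ (-0.828, -0.257, -0.498); φ = arcsin(p_z) ≈ -29.84°, λ = atan2(p_y, p_x) ≈ -162.76°.

≈ lat -29.8°, lon -162.8°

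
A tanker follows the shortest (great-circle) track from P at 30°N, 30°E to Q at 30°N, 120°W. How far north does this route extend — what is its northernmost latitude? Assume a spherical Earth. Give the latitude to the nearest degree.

≈ 66°N

The great circle lies in the plane with unit normal n̂ = (p₁ × p₂)/|p₁ × p₂|.
Here n̂_z ≈ -0.409; the vertex latitude is φ_max = arccos|n̂_z| ≈ 65.9°.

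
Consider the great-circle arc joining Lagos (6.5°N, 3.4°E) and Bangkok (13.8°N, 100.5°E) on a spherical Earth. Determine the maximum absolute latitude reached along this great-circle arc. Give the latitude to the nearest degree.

The great circle lies in the plane with unit normal n̂ = (p₁ × p₂)/|p₁ × p₂|.
Here n̂_z ≈ +0.962; the vertex latitude is φ_max = arccos|n̂_z| ≈ 15.9°.
Check via Clairaut: cos φ_max = |cos φ₁| · sin C = cos(6.5°)·sin(75.4°) ≈ 0.962, again giving ≈ 15.9°.

≈ 16°N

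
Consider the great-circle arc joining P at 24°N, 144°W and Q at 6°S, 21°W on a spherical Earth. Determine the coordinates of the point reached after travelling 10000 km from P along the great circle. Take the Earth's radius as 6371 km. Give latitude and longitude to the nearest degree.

≈ 8°N, 51°W

The haversine formula gives a central angle δ ≈ 2.138 rad (122.5°) between the endpoints. The total great-circle distance is δ·R ≈ 2.138 × 6371 ≈ 13622 km, so the target fraction is f = 10000/13622 ≈ 0.734.
Interpolate at f ≈ 0.734 with slerp weights a = sin((1−f)δ)/sin δ ≈ 0.638, b = sin(fδ)/sin δ ≈ 1.186.
p = a·p₁ + b·p₂ ≈ (0.629, -0.765, 0.136); φ = arcsin(p_z) ≈ 7.80°, λ = atan2(p_y, p_x) ≈ -50.58°.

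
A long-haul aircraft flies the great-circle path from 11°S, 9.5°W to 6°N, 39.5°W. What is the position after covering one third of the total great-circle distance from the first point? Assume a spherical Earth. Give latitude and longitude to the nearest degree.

The haversine formula gives a central angle δ ≈ 0.600 rad (34.4°) between the endpoints.
Interpolate at f = 1/3 with slerp weights a = sin((1−f)δ)/sin δ ≈ 0.690, b = sin(fδ)/sin δ ≈ 0.352.
p = a·p₁ + b·p₂ ≈ (0.938, -0.334, -0.095); φ = arcsin(p_z) ≈ -5.44°, λ = atan2(p_y, p_x) ≈ -19.62°.

≈ 5°S, 20°W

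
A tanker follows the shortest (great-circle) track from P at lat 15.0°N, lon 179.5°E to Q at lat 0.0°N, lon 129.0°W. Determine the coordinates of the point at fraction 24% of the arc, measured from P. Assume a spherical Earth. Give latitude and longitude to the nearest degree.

Convert each endpoint to a unit vector on the sphere (x = cos φ cos λ, y = cos φ sin λ, z = sin φ).
The central angle between the endpoints is δ = arccos(p₁·p₂) ≈ 0.926 rad (53.0°).
Interpolate at f = 0.24 with slerp weights a = sin((1−f)δ)/sin δ ≈ 0.810, b = sin(fδ)/sin δ ≈ 0.276.
p = a·p₁ + b·p₂ ≈ (-0.956, -0.207, 0.210); φ = arcsin(p_z) ≈ 12.10°, λ = atan2(p_y, p_x) ≈ -167.75°.

≈ lat 12°N, lon 168°W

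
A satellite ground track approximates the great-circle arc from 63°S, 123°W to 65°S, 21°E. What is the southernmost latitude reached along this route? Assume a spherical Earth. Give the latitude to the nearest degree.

≈ 81°S

The great circle lies in the plane with unit normal n̂ = (p₁ × p₂)/|p₁ × p₂|.
Here n̂_z ≈ +0.149; the vertex latitude is φ_max = arccos|n̂_z| ≈ 81.4°.
Check via Clairaut: cos φ_max = |cos φ₁| · sin C = cos(63.0°)·sin(160.9°) ≈ 0.149, again giving ≈ 81.4°.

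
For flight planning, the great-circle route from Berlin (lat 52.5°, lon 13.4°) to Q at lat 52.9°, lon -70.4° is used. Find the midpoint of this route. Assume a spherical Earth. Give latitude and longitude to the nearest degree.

Convert each endpoint to a unit vector on the sphere (x = cos φ cos λ, y = cos φ sin λ, z = sin φ).
The central angle between the endpoints is δ = arccos(p₁·p₂) ≈ 0.833 rad (47.7°).
Interpolate at f = 1/2 with slerp weights a = sin((1−f)δ)/sin δ ≈ 0.547, b = sin(fδ)/sin δ ≈ 0.547.
p = a·p₁ + b·p₂ ≈ (0.434, -0.234, 0.870); φ = arcsin(p_z) ≈ 60.45°, λ = atan2(p_y, p_x) ≈ -28.26°.

≈ lat 60°, lon -28°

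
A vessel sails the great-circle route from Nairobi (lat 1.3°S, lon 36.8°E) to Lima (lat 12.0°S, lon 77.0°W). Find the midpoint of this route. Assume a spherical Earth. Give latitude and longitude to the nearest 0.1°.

From cos δ = sin φ₁ sin φ₂ + cos φ₁ cos φ₂ cos Δλ, the central angle is δ ≈ 1.971 rad (112.9°).
Interpolate at f = 1/2 with slerp weights a = sin((1−f)δ)/sin δ ≈ 0.905, b = sin(fδ)/sin δ ≈ 0.905.
p = a·p₁ + b·p₂ ≈ (0.924, -0.321, -0.209); φ = arcsin(p_z) ≈ -12.05°, λ = atan2(p_y, p_x) ≈ -19.14°.

≈ lat 12.0°S, lon 19.1°W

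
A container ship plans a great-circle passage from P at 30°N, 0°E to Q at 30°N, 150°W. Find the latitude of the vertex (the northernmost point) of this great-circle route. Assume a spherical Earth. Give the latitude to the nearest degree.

≈ 66°N

The great circle lies in the plane with unit normal n̂ = (p₁ × p₂)/|p₁ × p₂|.
Here n̂_z ≈ -0.409; the vertex latitude is φ_max = arccos|n̂_z| ≈ 65.9°.
Check via Clairaut: cos φ_max = |cos φ₁| · sin C = cos(30.0°)·sin(28.2°) ≈ 0.409, again giving ≈ 65.9°.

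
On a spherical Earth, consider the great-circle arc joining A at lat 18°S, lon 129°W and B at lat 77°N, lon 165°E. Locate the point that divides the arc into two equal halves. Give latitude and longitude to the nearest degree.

≈ lat 32°N, lon 140°W

The haversine formula gives a central angle δ ≈ 1.787 rad (102.4°) between the endpoints.
Interpolate at f = 1/2 with slerp weights a = sin((1−f)δ)/sin δ ≈ 0.798, b = sin(fδ)/sin δ ≈ 0.798.
p = a·p₁ + b·p₂ ≈ (-0.651, -0.543, 0.531); φ = arcsin(p_z) ≈ 32.05°, λ = atan2(p_y, p_x) ≈ -140.15°.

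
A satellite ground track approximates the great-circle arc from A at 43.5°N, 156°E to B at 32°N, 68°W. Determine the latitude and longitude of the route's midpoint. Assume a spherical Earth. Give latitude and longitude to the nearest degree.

≈ 64°N, 125°W

Convert each endpoint to a unit vector on the sphere (x = cos φ cos λ, y = cos φ sin λ, z = sin φ).
The central angle between the endpoints is δ = arccos(p₁·p₂) ≈ 1.649 rad (94.5°).
Interpolate at f = 1/2 with slerp weights a = sin((1−f)δ)/sin δ ≈ 0.736, b = sin(fδ)/sin δ ≈ 0.736.
p = a·p₁ + b·p₂ ≈ (-0.254, -0.362, 0.897); φ = arcsin(p_z) ≈ 63.77°, λ = atan2(p_y, p_x) ≈ -125.08°.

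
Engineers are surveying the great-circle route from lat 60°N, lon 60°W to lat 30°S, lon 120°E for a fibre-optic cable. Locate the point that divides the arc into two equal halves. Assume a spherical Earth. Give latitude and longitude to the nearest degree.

Convert each endpoint to a unit vector on the sphere (x = cos φ cos λ, y = cos φ sin λ, z = sin φ).
The central angle between the endpoints is δ = arccos(p₁·p₂) ≈ 2.618 rad (150.0°).
Interpolate at f = 1/2 with slerp weights a = sin((1−f)δ)/sin δ ≈ 1.932, b = sin(fδ)/sin δ ≈ 1.932.
p = a·p₁ + b·p₂ ≈ (-0.354, 0.612, 0.707); φ = arcsin(p_z) ≈ 45.00°, λ = atan2(p_y, p_x) ≈ 120.00°.

≈ lat 45°N, lon 120°E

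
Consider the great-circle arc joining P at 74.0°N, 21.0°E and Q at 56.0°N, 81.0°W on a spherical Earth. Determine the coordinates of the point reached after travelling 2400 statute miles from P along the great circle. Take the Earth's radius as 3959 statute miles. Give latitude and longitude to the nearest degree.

≈ 61°N, 76°W

Write both endpoints as unit vectors p₁, p₂ with components (cos φ cos λ, cos φ sin λ, sin φ).
The central angle between the endpoints is δ = arccos(p₁·p₂) ≈ 0.700 rad (40.1°). The total great-circle distance is δ·R ≈ 0.700 × 3959 ≈ 2771 mi, so the target fraction is f = 2400/2771 ≈ 0.866.
Interpolate at f ≈ 0.866 with slerp weights a = sin((1−f)δ)/sin δ ≈ 0.145, b = sin(fδ)/sin δ ≈ 0.884.
p = a·p₁ + b·p₂ ≈ (0.115, -0.474, 0.873); φ = arcsin(p_z) ≈ 60.80°, λ = atan2(p_y, p_x) ≈ -76.39°.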